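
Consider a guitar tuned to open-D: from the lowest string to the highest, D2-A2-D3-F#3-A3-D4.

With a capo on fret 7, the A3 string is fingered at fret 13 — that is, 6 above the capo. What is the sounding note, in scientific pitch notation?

The capo raises the open A3 by 7 semitones to E4; fretting 6 more gives A3 + 7 + 6 = A3 + 13 semitones = A#4.
(Also written Bb.)

A#4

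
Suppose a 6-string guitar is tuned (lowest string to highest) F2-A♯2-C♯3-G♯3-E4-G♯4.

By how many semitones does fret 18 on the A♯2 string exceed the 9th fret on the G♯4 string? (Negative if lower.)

A♯2 at fret 18 → E4 (MIDI 64); G♯4 at fret 9 → F5 (MIDI 77).
64 − 77 = -13, so the two pitches are 13 semitones apart.

-13 semitones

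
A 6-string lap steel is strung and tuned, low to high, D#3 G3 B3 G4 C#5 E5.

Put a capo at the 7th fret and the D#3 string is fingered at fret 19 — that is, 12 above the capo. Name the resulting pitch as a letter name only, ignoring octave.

The capo raises the open D#3 by 7 semitones to A#3; fretting 12 more gives D#3 + 7 + 12 = D#3 + 19 semitones, landing on A#.

A#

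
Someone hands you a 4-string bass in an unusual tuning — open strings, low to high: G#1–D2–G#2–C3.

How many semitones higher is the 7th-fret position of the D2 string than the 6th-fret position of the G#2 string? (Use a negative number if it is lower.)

D2 at fret 7 → A2 (MIDI 45); G#2 at fret 6 → D3 (MIDI 50).
45 − 50 = -5, so the two pitches are 5 semitones apart.

-5 semitones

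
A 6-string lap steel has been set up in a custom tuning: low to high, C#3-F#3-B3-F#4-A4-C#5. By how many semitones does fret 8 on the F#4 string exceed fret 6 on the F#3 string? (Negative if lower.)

14 semitones

F#4 at fret 8 → D5 (MIDI 74); F#3 at fret 6 → C4 (MIDI 60).
74 − 60 = 14, so the two pitches are 14 semitones apart.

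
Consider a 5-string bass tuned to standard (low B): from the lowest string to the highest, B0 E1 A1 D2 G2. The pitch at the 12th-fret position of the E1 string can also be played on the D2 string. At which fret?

E1 at fret 12 is E1 + 12 semitones = E2.
The open D2 string is 10 semitones above the open E1, so the same pitch on the D2 string lies at fret 12 − 10 = 2.

2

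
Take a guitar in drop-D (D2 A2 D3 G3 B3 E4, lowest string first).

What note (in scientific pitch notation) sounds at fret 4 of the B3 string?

The open B3 string plus 4 semitones: B–C–C#–D–D#.
The walk passes from B into C once, so the octave number goes from 3 to 4.
(Equivalently spelled Eb4.)

D#4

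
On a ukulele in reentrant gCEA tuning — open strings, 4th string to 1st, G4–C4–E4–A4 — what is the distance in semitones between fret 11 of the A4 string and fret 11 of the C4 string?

A4 at fret 11 → G#5 (MIDI 80); C4 at fret 11 → B4 (MIDI 71).
80 − 71 = 9, so the two pitches are 9 semitones apart, with G#5 the higher.

9 semitones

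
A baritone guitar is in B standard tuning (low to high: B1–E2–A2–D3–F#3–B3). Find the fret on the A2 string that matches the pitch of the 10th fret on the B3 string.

B3 at fret 10 is B3 + 10 semitones = A4.
The open A2 string is 14 semitones below the open B3, so the same pitch on the A2 string lies at fret 10 + 14 = 24.

24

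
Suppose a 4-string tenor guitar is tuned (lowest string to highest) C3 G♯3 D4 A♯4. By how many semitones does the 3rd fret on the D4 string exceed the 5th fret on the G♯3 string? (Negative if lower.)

D4 at fret 3 → F4 (MIDI 65); G♯3 at fret 5 → C♯4 (MIDI 61).
65 − 61 = 4, so the two pitches are 4 semitones apart.

4 semitones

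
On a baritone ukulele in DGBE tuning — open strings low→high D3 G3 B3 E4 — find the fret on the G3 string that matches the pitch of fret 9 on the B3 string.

B3 at fret 9 is B3 + 9 semitones = G#4.
The open G3 string is 4 semitones below the open B3, so the same pitch on the G3 string lies at fret 9 + 4 = 13.

13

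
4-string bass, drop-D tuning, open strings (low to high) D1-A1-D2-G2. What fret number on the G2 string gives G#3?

G#3 is 13 semitones above the open G2 (G–G#–A–A#–…–F#–G–G#), so it sits at fret 13.

13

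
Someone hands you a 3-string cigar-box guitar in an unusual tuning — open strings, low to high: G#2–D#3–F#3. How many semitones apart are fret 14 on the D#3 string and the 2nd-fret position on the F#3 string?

D#3 at fret 14 → F4 (MIDI 65); F#3 at fret 2 → G#3 (MIDI 56).
65 − 56 = 9, so the two pitches are 9 semitones apart, with F4 the higher.

9 semitones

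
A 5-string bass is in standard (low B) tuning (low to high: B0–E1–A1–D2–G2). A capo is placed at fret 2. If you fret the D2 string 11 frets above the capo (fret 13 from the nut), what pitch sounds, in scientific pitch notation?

The capo raises the open D2 by 2 semitones to E2; fretting 11 more gives D2 + 2 + 11 = D2 + 13 semitones = D#3.

D#3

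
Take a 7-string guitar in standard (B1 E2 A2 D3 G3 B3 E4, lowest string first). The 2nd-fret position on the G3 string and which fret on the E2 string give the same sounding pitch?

Fret 2 on G3 is MIDI 55 + 2 = 57 (A3). On the E2 string (open MIDI 40), that pitch is 57 − 40 = fret 17.

17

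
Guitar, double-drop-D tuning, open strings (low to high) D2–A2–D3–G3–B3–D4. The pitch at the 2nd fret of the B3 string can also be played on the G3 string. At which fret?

6

B3 at fret 2 is B3 + 2 semitones = C#4.
The open G3 string is 4 semitones below the open B3, so the same pitch on the G3 string lies at fret 2 + 4 = 6.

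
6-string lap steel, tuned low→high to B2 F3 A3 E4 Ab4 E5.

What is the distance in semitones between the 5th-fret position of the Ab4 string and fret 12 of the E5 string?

Ab4 at fret 5 → Db5 (MIDI 73); E5 at fret 12 → E6 (MIDI 88).
73 − 88 = -15, so the two pitches are 15 semitones apart, with E6 the higher.

15 semitones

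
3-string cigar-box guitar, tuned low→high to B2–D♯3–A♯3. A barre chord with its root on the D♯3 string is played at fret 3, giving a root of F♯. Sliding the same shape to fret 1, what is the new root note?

Moving from fret 3 to fret 1 shifts the root by -2 semitones.
F♯ down 2 semitones is E.

E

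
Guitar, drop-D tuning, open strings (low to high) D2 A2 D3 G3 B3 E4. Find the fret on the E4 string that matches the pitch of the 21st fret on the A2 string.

A2 at fret 21 is A2 + 21 semitones = F#4.
The open E4 string is 19 semitones above the open A2, so the same pitch on the E4 string lies at fret 21 − 19 = 2.

2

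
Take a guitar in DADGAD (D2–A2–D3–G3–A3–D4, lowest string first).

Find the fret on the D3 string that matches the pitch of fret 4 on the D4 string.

D4 at fret 4 is D4 + 4 semitones = F♯4.
The open D3 string is 12 semitones below the open D4, so the same pitch on the D3 string lies at fret 4 + 12 = 16.

16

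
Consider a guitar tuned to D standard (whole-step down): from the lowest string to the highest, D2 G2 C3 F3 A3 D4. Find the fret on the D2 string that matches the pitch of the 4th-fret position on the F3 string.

Fret 4 on F3 is MIDI 53 + 4 = 57 (A3). On the D2 string (open MIDI 38), that pitch is 57 − 38 = fret 19.

19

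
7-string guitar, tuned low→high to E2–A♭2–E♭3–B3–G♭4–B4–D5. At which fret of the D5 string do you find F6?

15

F6 is 15 semitones above the open D5 (D–Eb–E–F–…–Eb–E–F), so it sits at fret 15.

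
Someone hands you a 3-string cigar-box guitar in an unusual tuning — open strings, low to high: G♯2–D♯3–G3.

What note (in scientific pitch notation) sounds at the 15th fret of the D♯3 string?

F♯4

The open D♯3 string plus 15 semitones: D#–E–F–F#–…–E–F–F#.
The walk passes from B into C once, so the octave number goes from 3 to 4.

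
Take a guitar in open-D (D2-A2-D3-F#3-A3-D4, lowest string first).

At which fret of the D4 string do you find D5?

12

D5 is 12 semitones above the open D4 (D–D#–E–F–…–C–C#–D), so it sits at fret 12.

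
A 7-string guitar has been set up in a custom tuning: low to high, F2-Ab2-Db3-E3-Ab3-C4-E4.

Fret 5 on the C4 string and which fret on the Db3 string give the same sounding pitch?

Fret 5 on C4 is MIDI 60 + 5 = 65 (F4). On the Db3 string (open MIDI 49), that pitch is 65 − 49 = fret 16.

16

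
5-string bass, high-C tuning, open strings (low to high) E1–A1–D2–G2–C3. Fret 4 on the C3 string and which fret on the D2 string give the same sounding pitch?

Fret 4 on C3 is MIDI 48 + 4 = 52 (E3). On the D2 string (open MIDI 38), that pitch is 52 − 38 = fret 14.

14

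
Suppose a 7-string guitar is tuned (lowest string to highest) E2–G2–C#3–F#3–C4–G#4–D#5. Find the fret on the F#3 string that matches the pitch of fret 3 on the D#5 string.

D#5 at fret 3 is D#5 + 3 semitones = F#5.
The open F#3 string is 21 semitones below the open D#5, so the same pitch on the F#3 string lies at fret 3 + 21 = 24.

24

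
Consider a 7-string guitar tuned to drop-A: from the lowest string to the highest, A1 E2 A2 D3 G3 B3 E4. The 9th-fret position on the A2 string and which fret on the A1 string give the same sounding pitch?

21

A2 at fret 9 is A2 + 9 semitones = F♯3.
The open A1 string is 12 semitones below the open A2, so the same pitch on the A1 string lies at fret 9 + 12 = 21.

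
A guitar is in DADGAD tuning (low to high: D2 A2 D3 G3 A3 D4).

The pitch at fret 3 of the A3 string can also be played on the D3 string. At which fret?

10

Fret 3 on A3 is MIDI 57 + 3 = 60 (C4). On the D3 string (open MIDI 50), that pitch is 60 − 50 = fret 10.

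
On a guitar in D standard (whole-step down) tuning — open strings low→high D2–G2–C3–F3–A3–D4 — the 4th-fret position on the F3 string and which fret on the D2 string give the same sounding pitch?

Fret 4 on F3 is MIDI 53 + 4 = 57 (A3). On the D2 string (open MIDI 38), that pitch is 57 − 38 = fret 19.

19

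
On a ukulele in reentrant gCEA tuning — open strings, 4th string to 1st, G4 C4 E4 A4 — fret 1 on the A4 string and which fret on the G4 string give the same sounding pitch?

3

Fret 1 on A4 is MIDI 69 + 1 = 70 (A#4). On the G4 string (open MIDI 67), that pitch is 70 − 67 = fret 3.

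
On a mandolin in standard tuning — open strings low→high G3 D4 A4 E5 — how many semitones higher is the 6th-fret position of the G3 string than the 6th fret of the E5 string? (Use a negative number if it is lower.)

-21 semitones

G3 at fret 6 → C♯4 (MIDI 61); E5 at fret 6 → A♯5 (MIDI 82).
61 − 82 = -21, so the two pitches are 21 semitones apart.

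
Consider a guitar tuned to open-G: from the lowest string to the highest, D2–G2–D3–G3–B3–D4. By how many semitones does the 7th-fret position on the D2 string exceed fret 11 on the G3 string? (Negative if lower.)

D2 at fret 7 → A2 (MIDI 45); G3 at fret 11 → F♯4 (MIDI 66).
45 − 66 = -21, so the two pitches are 21 semitones apart.

-21 semitones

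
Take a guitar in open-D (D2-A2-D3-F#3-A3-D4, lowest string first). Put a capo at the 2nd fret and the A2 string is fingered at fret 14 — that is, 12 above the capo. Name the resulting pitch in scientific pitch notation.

B3

The capo raises the open A2 by 2 semitones to B2; fretting 12 more gives A2 + 2 + 12 = A2 + 14 semitones = B3.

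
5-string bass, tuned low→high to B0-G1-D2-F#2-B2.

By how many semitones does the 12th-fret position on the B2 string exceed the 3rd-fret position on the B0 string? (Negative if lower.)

33 semitones

B2 at fret 12 → B3 (MIDI 59); B0 at fret 3 → D1 (MIDI 26).
59 − 26 = 33, so the two pitches are 33 semitones apart.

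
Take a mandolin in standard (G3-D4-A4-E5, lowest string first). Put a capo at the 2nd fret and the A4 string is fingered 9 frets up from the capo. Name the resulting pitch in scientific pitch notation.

The capo raises the open A4 by 2 semitones to B4; fretting 9 more gives A4 + 2 + 9 = A4 + 11 semitones = G#5.

G#5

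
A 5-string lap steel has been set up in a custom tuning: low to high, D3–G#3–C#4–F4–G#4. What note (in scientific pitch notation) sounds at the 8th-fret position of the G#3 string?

E4

G#3 is MIDI 56. Adding 8 gives 64, which is E4.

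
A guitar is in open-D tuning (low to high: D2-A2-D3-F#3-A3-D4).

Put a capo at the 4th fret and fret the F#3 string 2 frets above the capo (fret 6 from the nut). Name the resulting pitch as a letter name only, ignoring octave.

The capo raises the open F#3 by 4 semitones to A#3; fretting 2 more gives F#3 + 4 + 2 = F#3 + 6 semitones, landing on C.

C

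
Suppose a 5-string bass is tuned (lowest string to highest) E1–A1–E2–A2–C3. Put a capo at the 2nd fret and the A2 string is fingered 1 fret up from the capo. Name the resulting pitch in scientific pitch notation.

The capo raises the open A2 by 2 semitones to B2; fretting 1 more gives A2 + 2 + 1 = A2 + 3 semitones = C3.

C3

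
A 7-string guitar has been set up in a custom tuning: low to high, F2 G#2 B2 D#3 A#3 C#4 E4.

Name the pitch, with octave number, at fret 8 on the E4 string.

The open E4 string plus 8 semitones: E–F–F#–G–G#–A–A#–B–C.
The walk passes from B into C once, so the octave number goes from 4 to 5.

C5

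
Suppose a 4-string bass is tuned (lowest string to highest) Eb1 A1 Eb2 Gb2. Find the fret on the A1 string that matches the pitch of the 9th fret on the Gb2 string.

Gb2 at fret 9 is Gb2 + 9 semitones = Eb3.
The open A1 string is 9 semitones below the open Gb2, so the same pitch on the A1 string lies at fret 9 + 9 = 18.

18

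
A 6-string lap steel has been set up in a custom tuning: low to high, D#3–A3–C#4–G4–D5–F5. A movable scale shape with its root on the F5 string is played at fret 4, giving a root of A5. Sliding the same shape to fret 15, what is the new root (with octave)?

Moving from fret 4 to fret 15 shifts the root by 11 semitones.
A5 up 11 semitones is G#6.

G#6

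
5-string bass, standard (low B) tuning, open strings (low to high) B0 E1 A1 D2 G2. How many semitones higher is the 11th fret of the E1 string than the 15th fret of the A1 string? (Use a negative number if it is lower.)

-9 semitones

E1 at fret 11 → D#2 (MIDI 39); A1 at fret 15 → C3 (MIDI 48).
39 − 48 = -9, so the two pitches are 9 semitones apart.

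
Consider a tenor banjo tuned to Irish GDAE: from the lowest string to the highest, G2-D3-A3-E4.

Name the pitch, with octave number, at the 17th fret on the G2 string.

C4

The open G2 string plus 17 semitones: G–G#–A–A#–…–A#–B–C.
The walk passes from B into C 2 times, so the octave number goes from 2 to 4.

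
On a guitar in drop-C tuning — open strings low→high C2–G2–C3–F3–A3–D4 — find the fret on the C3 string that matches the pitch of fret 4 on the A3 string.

A3 at fret 4 is A3 + 4 semitones = C#4.
The open C3 string is 9 semitones below the open A3, so the same pitch on the C3 string lies at fret 4 + 9 = 13.

13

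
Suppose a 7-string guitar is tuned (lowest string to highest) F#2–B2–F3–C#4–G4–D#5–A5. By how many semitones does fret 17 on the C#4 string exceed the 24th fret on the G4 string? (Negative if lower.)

C#4 at fret 17 → F#5 (MIDI 78); G4 at fret 24 → G6 (MIDI 91).
78 − 91 = -13, so the two pitches are 13 semitones apart.

-13 semitones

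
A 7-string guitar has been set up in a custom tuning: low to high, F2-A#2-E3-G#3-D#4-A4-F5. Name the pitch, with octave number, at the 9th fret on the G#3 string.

F4

G#3 is MIDI 56. Adding 9 gives 65, which is F4.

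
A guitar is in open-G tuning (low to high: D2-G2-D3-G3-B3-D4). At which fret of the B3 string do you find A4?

10

A4 is 10 semitones above the open B3 (B–C–C#–D–…–G–G#–A), so it sits at fret 10.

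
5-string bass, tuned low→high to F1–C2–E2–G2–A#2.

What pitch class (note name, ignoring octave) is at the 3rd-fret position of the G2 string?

A#

G2 is MIDI 43. Adding 3 gives 46; 46 mod 12 = 10, i.e. A#.
(Equivalently spelled Bb.)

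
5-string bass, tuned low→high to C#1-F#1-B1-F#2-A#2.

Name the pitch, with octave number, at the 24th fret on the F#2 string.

The open F#2 string plus 24 semitones: F#–G–G#–A–…–E–F–F#.
The walk passes from B into C 2 times, so the octave number goes from 2 to 4.
(Equivalently spelled Gb4.)

F#4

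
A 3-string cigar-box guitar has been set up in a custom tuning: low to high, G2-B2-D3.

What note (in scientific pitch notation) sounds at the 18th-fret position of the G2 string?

C♯4

G2 is MIDI 43. Adding 18 gives 61, which is C♯4.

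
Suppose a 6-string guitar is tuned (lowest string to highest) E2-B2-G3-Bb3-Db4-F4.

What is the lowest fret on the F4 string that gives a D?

From F4, count semitones up the chromatic scale until reaching D: F–Gb–G–Ab–A–Bb–B–C–Db–D — 9 steps.

9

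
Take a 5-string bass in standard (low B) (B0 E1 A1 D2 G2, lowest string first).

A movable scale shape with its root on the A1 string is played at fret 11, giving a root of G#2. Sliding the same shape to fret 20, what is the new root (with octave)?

Moving from fret 11 to fret 20 shifts the root by 9 semitones.
G#2 up 9 semitones is F3.

F3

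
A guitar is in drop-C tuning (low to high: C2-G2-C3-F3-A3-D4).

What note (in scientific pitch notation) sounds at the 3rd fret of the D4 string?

F4

Each fret is one semitone, so D4 + 3 = F4.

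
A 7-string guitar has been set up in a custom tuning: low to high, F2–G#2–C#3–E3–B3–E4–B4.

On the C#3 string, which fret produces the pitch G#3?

G#3 is 7 semitones above the open C#3 (C#–D–D#–E–F–F#–G–G#), so it sits at fret 7.

7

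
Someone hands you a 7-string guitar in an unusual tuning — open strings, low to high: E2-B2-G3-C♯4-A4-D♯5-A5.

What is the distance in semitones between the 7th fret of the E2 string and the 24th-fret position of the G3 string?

32 semitones

E2 at fret 7 → B2 (MIDI 47); G3 at fret 24 → G5 (MIDI 79).
47 − 79 = -32, so the two pitches are 32 semitones apart, with G5 the higher.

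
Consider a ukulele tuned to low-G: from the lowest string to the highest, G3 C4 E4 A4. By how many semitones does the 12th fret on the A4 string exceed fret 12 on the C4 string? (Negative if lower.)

9 semitones

A4 at fret 12 → A5 (MIDI 81); C4 at fret 12 → C5 (MIDI 72).
81 − 72 = 9, so the two pitches are 9 semitones apart.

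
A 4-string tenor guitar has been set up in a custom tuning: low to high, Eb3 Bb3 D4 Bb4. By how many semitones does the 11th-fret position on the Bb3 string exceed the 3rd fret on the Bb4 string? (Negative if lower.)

-4 semitones

Bb3 at fret 11 → A4 (MIDI 69); Bb4 at fret 3 → Db5 (MIDI 73).
69 − 73 = -4, so the two pitches are 4 semitones apart.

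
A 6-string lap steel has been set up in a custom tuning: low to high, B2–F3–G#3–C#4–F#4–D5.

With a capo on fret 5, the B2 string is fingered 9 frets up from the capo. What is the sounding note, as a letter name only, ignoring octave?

The capo raises the open B2 by 5 semitones to E3; fretting 9 more gives B2 + 5 + 9 = B2 + 14 semitones, landing on C#.
(Also written Db.)

C#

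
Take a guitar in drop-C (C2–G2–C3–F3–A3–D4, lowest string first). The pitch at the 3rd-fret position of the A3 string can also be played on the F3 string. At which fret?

A3 at fret 3 is A3 + 3 semitones = C4.
The open F3 string is 4 semitones below the open A3, so the same pitch on the F3 string lies at fret 3 + 4 = 7.

7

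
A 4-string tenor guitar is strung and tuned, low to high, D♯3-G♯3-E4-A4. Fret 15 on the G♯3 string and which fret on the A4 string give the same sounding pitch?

2

Fret 15 on G♯3 is MIDI 56 + 15 = 71 (B4). On the A4 string (open MIDI 69), that pitch is 71 − 69 = fret 2.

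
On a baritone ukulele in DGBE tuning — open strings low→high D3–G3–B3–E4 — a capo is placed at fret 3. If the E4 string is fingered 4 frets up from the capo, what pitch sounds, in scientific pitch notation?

B4

The capo raises the open E4 by 3 semitones to G4; fretting 4 more gives E4 + 3 + 4 = E4 + 7 semitones = B4.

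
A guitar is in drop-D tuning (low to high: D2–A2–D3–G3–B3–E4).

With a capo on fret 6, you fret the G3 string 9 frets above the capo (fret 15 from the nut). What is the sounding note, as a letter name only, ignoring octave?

The capo raises the open G3 by 6 semitones to C#4; fretting 9 more gives G3 + 6 + 9 = G3 + 15 semitones, landing on A#.
(Also written Bb.)

A#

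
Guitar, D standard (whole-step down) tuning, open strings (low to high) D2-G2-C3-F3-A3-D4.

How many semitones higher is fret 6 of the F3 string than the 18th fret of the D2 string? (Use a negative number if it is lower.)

3 semitones

F3 at fret 6 → B3 (MIDI 59); D2 at fret 18 → G#3 (MIDI 56).
59 − 56 = 3, so the two pitches are 3 semitones apart.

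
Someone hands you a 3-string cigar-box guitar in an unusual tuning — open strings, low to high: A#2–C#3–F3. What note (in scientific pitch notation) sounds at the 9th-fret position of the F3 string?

D4

Each fret is one semitone, so F3 + 9 = D4.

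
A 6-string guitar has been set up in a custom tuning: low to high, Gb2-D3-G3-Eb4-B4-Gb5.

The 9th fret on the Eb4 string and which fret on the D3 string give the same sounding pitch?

22

Fret 9 on Eb4 is MIDI 63 + 9 = 72 (C5). On the D3 string (open MIDI 50), that pitch is 72 − 50 = fret 22.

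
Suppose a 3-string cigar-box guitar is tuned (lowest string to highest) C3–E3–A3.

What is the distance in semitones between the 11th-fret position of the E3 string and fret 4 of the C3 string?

E3 at fret 11 → D#4 (MIDI 63); C3 at fret 4 → E3 (MIDI 52).
63 − 52 = 11, so the two pitches are 11 semitones apart, with D#4 the higher.

11 semitones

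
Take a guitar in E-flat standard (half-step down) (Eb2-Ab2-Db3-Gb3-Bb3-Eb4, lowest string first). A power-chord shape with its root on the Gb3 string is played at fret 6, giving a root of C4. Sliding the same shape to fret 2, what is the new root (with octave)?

Ab3

Moving from fret 6 to fret 2 shifts the root by -4 semitones.
C4 down 4 semitones is Ab3.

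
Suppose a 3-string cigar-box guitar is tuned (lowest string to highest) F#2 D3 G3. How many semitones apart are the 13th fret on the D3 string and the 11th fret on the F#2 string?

10 semitones

D3 at fret 13 → D#4 (MIDI 63); F#2 at fret 11 → F3 (MIDI 53).
63 − 53 = 10, so the two pitches are 10 semitones apart, with D#4 the higher.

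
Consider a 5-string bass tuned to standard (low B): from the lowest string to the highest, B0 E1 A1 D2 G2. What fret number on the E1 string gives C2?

8

C2 is 8 semitones above the open E1 (E–F–F#–G–G#–A–A#–B–C), so it sits at fret 8.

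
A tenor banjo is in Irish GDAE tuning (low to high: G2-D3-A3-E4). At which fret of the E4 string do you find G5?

G5 is 15 semitones above the open E4 (E–F–F#–G–…–F–F#–G), so it sits at fret 15.

15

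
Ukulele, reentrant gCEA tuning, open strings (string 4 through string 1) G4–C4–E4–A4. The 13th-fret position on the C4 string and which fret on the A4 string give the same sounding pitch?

Fret 13 on C4 is MIDI 60 + 13 = 73 (C#5). On the A4 string (open MIDI 69), that pitch is 73 − 69 = fret 4.

4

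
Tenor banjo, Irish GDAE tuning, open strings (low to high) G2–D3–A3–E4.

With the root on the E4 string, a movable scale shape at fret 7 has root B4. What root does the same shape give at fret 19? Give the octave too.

Moving from fret 7 to fret 19 shifts the root by 12 semitones.
B4 up 12 semitones is B5.

B5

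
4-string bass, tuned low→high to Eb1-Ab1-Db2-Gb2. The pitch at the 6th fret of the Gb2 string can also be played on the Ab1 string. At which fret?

16

Gb2 at fret 6 is Gb2 + 6 semitones = C3.
The open Ab1 string is 10 semitones below the open Gb2, so the same pitch on the Ab1 string lies at fret 6 + 10 = 16.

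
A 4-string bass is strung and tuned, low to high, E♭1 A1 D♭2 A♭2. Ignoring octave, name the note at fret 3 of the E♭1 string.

The open E♭1 string plus 3 semitones: Eb–E–F–Gb.
(Equivalently spelled F♯.)

G♭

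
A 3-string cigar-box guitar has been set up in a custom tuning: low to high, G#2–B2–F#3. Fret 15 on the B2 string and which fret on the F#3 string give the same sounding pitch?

Fret 15 on B2 is MIDI 47 + 15 = 62 (D4). On the F#3 string (open MIDI 54), that pitch is 62 − 54 = fret 8.

8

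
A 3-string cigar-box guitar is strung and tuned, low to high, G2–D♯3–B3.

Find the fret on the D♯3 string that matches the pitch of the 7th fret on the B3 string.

15

B3 at fret 7 is B3 + 7 semitones = F♯4.
The open D♯3 string is 8 semitones below the open B3, so the same pitch on the D♯3 string lies at fret 7 + 8 = 15.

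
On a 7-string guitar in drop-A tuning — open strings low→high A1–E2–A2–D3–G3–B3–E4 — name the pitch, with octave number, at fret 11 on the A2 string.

G♯3

A2 is MIDI 45. Adding 11 gives 56, which is G♯3.
(Equivalently spelled A♭3.)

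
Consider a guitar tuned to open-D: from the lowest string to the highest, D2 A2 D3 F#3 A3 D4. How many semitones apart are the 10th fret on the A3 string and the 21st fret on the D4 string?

A3 at fret 10 → G4 (MIDI 67); D4 at fret 21 → B5 (MIDI 83).
67 − 83 = -16, so the two pitches are 16 semitones apart, with B5 the higher.

16 semitones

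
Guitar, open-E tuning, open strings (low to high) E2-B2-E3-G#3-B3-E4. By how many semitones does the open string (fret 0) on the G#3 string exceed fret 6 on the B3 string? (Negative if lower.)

G#3 at fret 0 → G#3 (MIDI 56); B3 at fret 6 → F4 (MIDI 65).
56 − 65 = -9, so the two pitches are 9 semitones apart.

-9 semitones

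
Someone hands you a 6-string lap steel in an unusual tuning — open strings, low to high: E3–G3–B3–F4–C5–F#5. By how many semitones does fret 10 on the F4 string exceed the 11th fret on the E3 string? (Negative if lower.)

F4 at fret 10 → D#5 (MIDI 75); E3 at fret 11 → D#4 (MIDI 63).
75 − 63 = 12, so the two pitches are 12 semitones apart.

12 semitones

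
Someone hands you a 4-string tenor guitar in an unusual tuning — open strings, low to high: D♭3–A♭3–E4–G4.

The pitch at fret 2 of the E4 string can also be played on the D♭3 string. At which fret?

17

E4 at fret 2 is E4 + 2 semitones = G♭4.
The open D♭3 string is 15 semitones below the open E4, so the same pitch on the D♭3 string lies at fret 2 + 15 = 17.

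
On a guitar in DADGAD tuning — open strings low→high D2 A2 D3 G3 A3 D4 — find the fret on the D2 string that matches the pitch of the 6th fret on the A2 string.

A2 at fret 6 is A2 + 6 semitones = D#3.
The open D2 string is 7 semitones below the open A2, so the same pitch on the D2 string lies at fret 6 + 7 = 13.

13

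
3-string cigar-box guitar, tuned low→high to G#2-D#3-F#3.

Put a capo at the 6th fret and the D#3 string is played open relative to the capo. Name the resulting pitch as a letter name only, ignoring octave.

A

The capo raises the open D#3 by 6 semitones to A3; fretting 0 more gives D#3 + 6 + 0 = D#3 + 6 semitones, landing on A.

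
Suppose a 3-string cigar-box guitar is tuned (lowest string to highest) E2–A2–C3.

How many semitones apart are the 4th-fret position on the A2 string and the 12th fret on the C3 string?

11 semitones

A2 at fret 4 → C♯3 (MIDI 49); C3 at fret 12 → C4 (MIDI 60).
49 − 60 = -11, so the two pitches are 11 semitones apart, with C4 the higher.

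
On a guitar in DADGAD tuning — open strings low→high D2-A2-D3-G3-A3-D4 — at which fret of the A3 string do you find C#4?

4

C#4 is 4 semitones above the open A3 (A–A#–B–C–C#), so it sits at fret 4.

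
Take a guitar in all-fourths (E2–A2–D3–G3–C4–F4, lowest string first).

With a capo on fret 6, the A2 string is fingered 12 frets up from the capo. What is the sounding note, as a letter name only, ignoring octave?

D#

The capo raises the open A2 by 6 semitones to D#3; fretting 12 more gives A2 + 6 + 12 = A2 + 18 semitones, landing on D#.
(Also written Eb.)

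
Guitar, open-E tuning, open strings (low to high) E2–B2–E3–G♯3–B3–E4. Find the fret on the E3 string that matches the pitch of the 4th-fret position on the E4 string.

E4 at fret 4 is E4 + 4 semitones = G♯4.
The open E3 string is 12 semitones below the open E4, so the same pitch on the E3 string lies at fret 4 + 12 = 16.

16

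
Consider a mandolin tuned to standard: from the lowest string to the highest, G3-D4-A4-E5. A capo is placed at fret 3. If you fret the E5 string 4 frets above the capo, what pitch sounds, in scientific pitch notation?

B5

The capo raises the open E5 by 3 semitones to G5; fretting 4 more gives E5 + 3 + 4 = E5 + 7 semitones = B5.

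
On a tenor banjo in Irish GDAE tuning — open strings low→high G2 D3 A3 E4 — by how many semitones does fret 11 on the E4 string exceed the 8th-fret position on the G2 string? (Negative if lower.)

24 semitones

E4 at fret 11 → D#5 (MIDI 75); G2 at fret 8 → D#3 (MIDI 51).
75 − 51 = 24, so the two pitches are 24 semitones apart.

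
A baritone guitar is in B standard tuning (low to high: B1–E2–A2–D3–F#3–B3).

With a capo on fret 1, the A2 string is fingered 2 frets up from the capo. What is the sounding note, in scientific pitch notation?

C3

The capo raises the open A2 by 1 semitone to A#2; fretting 2 more gives A2 + 1 + 2 = A2 + 3 semitones = C3.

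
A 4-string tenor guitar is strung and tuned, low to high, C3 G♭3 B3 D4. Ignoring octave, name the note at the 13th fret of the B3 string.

The open B3 string plus 13 semitones: B–C–Db–D–…–Bb–B–C.

C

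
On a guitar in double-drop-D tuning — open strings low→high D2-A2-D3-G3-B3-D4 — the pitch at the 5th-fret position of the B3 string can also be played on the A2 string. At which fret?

B3 at fret 5 is B3 + 5 semitones = E4.
The open A2 string is 14 semitones below the open B3, so the same pitch on the A2 string lies at fret 5 + 14 = 19.

19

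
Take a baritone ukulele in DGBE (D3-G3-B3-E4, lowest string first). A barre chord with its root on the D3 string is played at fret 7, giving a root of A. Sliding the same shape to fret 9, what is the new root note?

B

Moving from fret 7 to fret 9 shifts the root by 2 semitones.
A up 2 semitones is B.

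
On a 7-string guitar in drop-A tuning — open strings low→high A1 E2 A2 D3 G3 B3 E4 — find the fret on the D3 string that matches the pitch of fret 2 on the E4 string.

16

E4 at fret 2 is E4 + 2 semitones = F♯4.
The open D3 string is 14 semitones below the open E4, so the same pitch on the D3 string lies at fret 2 + 14 = 16.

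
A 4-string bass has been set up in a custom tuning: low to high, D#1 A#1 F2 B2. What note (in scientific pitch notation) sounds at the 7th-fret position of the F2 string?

Each fret is one semitone, so F2 + 7 = C3.

C3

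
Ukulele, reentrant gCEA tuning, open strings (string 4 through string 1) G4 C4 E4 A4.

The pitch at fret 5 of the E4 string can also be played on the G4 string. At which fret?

E4 at fret 5 is E4 + 5 semitones = A4.
The open G4 string is 3 semitones above the open E4, so the same pitch on the G4 string lies at fret 5 − 3 = 2.

2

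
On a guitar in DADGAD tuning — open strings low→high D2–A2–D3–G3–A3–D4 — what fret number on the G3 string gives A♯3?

3

A♯3 is 3 semitones above the open G3 (G–G#–A–A#), so it sits at fret 3.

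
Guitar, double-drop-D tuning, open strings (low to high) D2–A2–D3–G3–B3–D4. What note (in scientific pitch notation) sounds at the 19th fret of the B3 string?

B3 is MIDI 59. Adding 19 gives 78, which is F♯5.
(Equivalently spelled G♭5.)

F♯5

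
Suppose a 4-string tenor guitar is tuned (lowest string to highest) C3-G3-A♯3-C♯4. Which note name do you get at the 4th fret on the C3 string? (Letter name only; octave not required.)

Each fret is one semitone, so C3 + 4 = E.

E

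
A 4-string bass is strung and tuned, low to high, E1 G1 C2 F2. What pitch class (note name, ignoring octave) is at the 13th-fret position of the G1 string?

The open G1 string plus 13 semitones: G–G#–A–A#–…–F#–G–G#.
(Equivalently spelled A♭.)

G♯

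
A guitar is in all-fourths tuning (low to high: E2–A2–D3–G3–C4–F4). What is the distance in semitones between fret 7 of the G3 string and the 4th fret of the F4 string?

7 semitones

G3 at fret 7 → D4 (MIDI 62); F4 at fret 4 → A4 (MIDI 69).
62 − 69 = -7, so the two pitches are 7 semitones apart, with A4 the higher.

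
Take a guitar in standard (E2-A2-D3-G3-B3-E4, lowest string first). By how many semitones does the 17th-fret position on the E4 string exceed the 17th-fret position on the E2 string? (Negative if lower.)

E4 at fret 17 → A5 (MIDI 81); E2 at fret 17 → A3 (MIDI 57).
81 − 57 = 24, so the two pitches are 24 semitones apart.

24 semitones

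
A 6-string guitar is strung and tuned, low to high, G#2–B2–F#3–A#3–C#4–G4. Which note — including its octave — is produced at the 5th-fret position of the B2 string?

B2 is MIDI 47. Adding 5 gives 52, which is E3.

E3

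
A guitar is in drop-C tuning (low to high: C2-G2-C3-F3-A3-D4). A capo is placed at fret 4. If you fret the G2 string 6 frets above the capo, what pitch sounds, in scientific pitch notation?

F3

The capo raises the open G2 by 4 semitones to B2; fretting 6 more gives G2 + 4 + 6 = G2 + 10 semitones = F3.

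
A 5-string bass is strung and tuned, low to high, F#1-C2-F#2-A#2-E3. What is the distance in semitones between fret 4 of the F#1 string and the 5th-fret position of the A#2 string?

F#1 at fret 4 → A#1 (MIDI 34); A#2 at fret 5 → D#3 (MIDI 51).
34 − 51 = -17, so the two pitches are 17 semitones apart, with D#3 the higher.

17 semitones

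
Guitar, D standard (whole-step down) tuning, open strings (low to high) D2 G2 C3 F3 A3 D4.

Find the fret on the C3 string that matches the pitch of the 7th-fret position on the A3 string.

16

A3 at fret 7 is A3 + 7 semitones = E4.
The open C3 string is 9 semitones below the open A3, so the same pitch on the C3 string lies at fret 7 + 9 = 16.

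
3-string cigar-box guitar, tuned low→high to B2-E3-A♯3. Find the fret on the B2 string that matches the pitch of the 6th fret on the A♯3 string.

17

Fret 6 on A♯3 is MIDI 58 + 6 = 64 (E4). On the B2 string (open MIDI 47), that pitch is 64 − 47 = fret 17.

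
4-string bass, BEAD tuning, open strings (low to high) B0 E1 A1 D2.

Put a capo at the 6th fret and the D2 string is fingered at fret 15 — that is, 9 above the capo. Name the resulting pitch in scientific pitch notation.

The capo raises the open D2 by 6 semitones to G#2; fretting 9 more gives D2 + 6 + 9 = D2 + 15 semitones = F3.

F3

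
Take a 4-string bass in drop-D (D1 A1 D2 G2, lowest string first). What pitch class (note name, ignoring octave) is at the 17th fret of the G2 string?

G2 is MIDI 43. Adding 17 gives 60; 60 mod 12 = 0, i.e. C.

C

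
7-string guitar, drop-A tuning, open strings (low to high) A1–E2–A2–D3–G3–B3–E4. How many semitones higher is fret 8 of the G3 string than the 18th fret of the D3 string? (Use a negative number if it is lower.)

-5 semitones

G3 at fret 8 → D#4 (MIDI 63); D3 at fret 18 → G#4 (MIDI 68).
63 − 68 = -5, so the two pitches are 5 semitones apart.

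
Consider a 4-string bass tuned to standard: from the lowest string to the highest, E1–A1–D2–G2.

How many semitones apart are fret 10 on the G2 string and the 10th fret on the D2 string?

5 semitones

G2 at fret 10 → F3 (MIDI 53); D2 at fret 10 → C3 (MIDI 48).
53 − 48 = 5, so the two pitches are 5 semitones apart, with F3 the higher.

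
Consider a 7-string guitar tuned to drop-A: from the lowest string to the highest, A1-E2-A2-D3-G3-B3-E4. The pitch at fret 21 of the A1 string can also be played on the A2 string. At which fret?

Fret 21 on A1 is MIDI 33 + 21 = 54 (F#3). On the A2 string (open MIDI 45), that pitch is 54 − 45 = fret 9.

9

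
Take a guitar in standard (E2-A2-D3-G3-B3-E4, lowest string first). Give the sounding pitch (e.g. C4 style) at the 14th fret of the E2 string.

F#3

The open E2 string plus 14 semitones: E–F–F#–G–…–E–F–F#.
The walk passes from B into C once, so the octave number goes from 2 to 3.
(Equivalently spelled Gb3.)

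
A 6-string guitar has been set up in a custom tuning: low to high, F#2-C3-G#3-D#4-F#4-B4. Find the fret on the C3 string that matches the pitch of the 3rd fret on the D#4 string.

18

Fret 3 on D#4 is MIDI 63 + 3 = 66 (F#4). On the C3 string (open MIDI 48), that pitch is 66 − 48 = fret 18.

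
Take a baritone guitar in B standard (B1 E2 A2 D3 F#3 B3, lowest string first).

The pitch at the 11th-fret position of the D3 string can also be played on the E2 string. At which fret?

D3 at fret 11 is D3 + 11 semitones = C#4.
The open E2 string is 10 semitones below the open D3, so the same pitch on the E2 string lies at fret 11 + 10 = 21.

21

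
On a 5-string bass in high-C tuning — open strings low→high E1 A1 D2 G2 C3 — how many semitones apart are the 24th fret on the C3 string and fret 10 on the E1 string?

34 semitones

C3 at fret 24 → C5 (MIDI 72); E1 at fret 10 → D2 (MIDI 38).
72 − 38 = 34, so the two pitches are 34 semitones apart, with C5 the higher.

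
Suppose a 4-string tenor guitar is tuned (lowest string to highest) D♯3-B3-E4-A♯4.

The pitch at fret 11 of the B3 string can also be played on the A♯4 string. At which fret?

0

B3 at fret 11 is B3 + 11 semitones = A♯4.
The open A♯4 string is 11 semitones above the open B3, so the same pitch on the A♯4 string lies at fret 11 − 11 = 0.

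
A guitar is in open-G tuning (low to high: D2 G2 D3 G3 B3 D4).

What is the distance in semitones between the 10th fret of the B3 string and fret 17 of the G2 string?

9 semitones

B3 at fret 10 → A4 (MIDI 69); G2 at fret 17 → C4 (MIDI 60).
69 − 60 = 9, so the two pitches are 9 semitones apart, with A4 the higher.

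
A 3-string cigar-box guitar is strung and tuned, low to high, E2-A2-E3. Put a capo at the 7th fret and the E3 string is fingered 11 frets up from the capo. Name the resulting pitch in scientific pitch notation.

A#4

The capo raises the open E3 by 7 semitones to B3; fretting 11 more gives E3 + 7 + 11 = E3 + 18 semitones = A#4.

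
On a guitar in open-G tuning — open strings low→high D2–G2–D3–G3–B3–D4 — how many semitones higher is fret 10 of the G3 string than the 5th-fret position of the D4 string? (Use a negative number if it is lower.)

-2 semitones

G3 at fret 10 → F4 (MIDI 65); D4 at fret 5 → G4 (MIDI 67).
65 − 67 = -2, so the two pitches are 2 semitones apart.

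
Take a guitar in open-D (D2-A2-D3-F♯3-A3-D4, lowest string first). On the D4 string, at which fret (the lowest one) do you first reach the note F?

3

From D4, count semitones up the chromatic scale until reaching F: D–D#–E–F — 3 steps.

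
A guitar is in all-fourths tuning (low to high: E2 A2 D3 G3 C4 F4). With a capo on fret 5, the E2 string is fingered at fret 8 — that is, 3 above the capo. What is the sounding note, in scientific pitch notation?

C3

The capo raises the open E2 by 5 semitones to A2; fretting 3 more gives E2 + 5 + 3 = E2 + 8 semitones = C3.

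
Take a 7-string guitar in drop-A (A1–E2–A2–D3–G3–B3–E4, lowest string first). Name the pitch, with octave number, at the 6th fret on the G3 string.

G3 is MIDI 55. Adding 6 gives 61, which is C#4.

C#4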